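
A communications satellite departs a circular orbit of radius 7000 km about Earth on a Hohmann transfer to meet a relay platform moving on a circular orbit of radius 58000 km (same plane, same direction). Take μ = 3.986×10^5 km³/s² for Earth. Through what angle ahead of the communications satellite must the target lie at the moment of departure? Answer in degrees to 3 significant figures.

φ = 104°

The Hohmann ellipse has a_t = (r₁ + r₂)/2 = 32500 km.
Transfer time t = π√(a_t³/μ) = 29154.545 s.
Target angular speed ω₂ = √(μ/r₂³) = 4.5198774×10^-5 rad/s.
Angle swept by the target during transfer: ω₂·t = 1.3177497 rad = 75.501°.
Arrival is 180° from departure on the ellipse, so φ = 180° − 75.501° = 104°.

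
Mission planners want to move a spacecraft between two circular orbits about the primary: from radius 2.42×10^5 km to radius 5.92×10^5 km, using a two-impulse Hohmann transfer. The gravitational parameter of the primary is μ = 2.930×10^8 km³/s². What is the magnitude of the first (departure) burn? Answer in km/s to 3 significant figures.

Transfer-ellipse semi-major axis a_t = (r₁ + r₂)/2 = (2.420×10^5 + 5.920×10^5)/2 = 4.170×10^5 km.
Circular speed at r = 2.420×10^5 km: v_c = √(μ/r) = 34.796 km/s.
Transfer-orbit speed at the same r (vis-viva, a = a_t): v_t = √[μ(2/r − 1/a_t)] = 41.459 km/s.
Δv₁ = |v_t − v_c| = |41.459 − 34.796| = 6.663 km/s.

Δv₁ = 6.66 km/s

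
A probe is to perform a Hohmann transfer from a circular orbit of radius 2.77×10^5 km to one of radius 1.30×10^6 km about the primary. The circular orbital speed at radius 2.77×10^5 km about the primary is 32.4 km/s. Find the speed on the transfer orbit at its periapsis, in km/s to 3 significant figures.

v = 41.6 km/s

From the circular-orbit relation v² = μ/r at r = 2.77×10^5 km: μ = v²r = (32.4)² × 2.77×10^5 = 2.90784×10^8 km³/s².
Transfer-ellipse semi-major axis a_t = (r₁ + r₂)/2 = (2.770×10^5 + 1.300×10^6)/2 = 7.885×10^5 km.
At periapsis, r = 2.770×10^5 km.
From the vis-viva equation, v = √[μ(2/r − 1/a_t)] = 41.60 km/s.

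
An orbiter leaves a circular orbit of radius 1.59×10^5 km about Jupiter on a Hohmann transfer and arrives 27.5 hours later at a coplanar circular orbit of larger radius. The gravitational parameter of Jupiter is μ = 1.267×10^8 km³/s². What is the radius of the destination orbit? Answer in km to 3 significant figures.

Transfer time t = 27.5 hours = 99000 s, and t = π√(a_t³/μ).
So a_t = (μ t²/π²)^(1/3) = (1.267×10^8 × (99000)² / π²)^(1/3) = 5.0109×10^5 km.
Since a_t = (r₁ + r₂)/2, r₂ = 2a_t − r₁ = 2×5.0109×10^5 − 1.590×10^5 = 8.4318×10^5 km.

r₂ = 8.43×10^5 km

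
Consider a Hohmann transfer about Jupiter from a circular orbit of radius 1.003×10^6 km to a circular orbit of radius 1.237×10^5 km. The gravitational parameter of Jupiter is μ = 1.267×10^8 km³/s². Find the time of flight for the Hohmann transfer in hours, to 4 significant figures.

t = 32.78 hours

Transfer-ellipse semi-major axis a_t = (r₁ + r₂)/2 = (1.003×10^6 + 1.237×10^5)/2 = 5.6335×10^5 km.
By Kepler's third law the transfer-orbit period is T = 2π√(a_t³/μ), so t = T/2 = 1.180×10^5 s.
Converting: 1.180×10^5 s ÷ 3600 s/hour = 32.78 hours.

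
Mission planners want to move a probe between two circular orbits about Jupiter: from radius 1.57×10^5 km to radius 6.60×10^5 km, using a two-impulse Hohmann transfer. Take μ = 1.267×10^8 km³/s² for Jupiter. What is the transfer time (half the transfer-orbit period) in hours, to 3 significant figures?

t = 20.2 hours

The Hohmann ellipse has a_t = (r₁ + r₂)/2 = 4.085×10^5 km.
By Kepler's third law the transfer-orbit period is T = 2π√(a_t³/μ), so t = T/2 = 72870 s.
Converting: 72870 s ÷ 3600 s/hour = 20.2 hours.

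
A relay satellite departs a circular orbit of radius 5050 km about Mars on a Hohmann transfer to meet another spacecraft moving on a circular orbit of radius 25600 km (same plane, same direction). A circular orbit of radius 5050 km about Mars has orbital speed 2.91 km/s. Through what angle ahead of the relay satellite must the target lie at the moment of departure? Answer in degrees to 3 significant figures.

φ = 96.6°

From the circular-orbit relation v² = μ/r at r = 5050 km: μ = v²r = (2.91)² × 5050 = 42763.9 km³/s².
Semi-major axis of the transfer orbit: a_t = (5050 + 25600)/2 = 15325 km.
The half-period of the transfer ellipse is t = π√(a_t³/μ) = 28820 s.
Target angular speed ω₂ = √(μ/r₂³) = 5.049×10^-5 rad/s.
Angle swept by the target during transfer: ω₂·t = 1.455 rad = 83.37°.
Arrival is 180° from departure on the ellipse, so φ = 180° − 83.37° = 96.6°.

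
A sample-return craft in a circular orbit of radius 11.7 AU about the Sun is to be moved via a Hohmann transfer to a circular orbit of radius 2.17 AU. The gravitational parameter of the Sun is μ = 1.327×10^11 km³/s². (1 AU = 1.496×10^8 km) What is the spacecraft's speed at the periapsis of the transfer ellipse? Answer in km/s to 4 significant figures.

In km: r₁ = 11.7 × 1.496×10^8 = 1.75032×10^9 km; r₂ = 2.17 × 1.496×10^8 = 3.24632×10^8 km.
Transfer-ellipse semi-major axis a_t = (r₁ + r₂)/2 = (1.75032×10^9 + 3.24632×10^8)/2 = 1.037476×10^9 km.
The periapsis of the transfer ellipse is at r = 3.24632×10^8 km.
From the vis-viva equation, v = √[μ(2/r − 1/a_t)] = 26.26 km/s.

v = 26.26 km/s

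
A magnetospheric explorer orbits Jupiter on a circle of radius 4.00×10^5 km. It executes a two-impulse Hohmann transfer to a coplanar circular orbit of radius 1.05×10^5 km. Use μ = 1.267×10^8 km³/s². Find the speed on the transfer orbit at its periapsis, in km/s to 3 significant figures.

v = 43.7 km/s

The Hohmann ellipse has a_t = (r₁ + r₂)/2 = 2.525×10^5 km.
The periapsis of the transfer ellipse is at r = 1.050×10^5 km.
Applying v² = μ(2/r − 1/a_t): v = 43.72 km/s.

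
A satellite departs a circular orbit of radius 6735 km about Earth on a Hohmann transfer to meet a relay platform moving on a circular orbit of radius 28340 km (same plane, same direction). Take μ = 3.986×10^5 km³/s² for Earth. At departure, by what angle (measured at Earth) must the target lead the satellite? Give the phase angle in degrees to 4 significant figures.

Semi-major axis of the transfer orbit: a_t = (6735 + 28340)/2 = 17537.5 km.
Transfer time t = π√(a_t³/μ) = 11557 s.
The target's mean motion on its circular orbit is ω₂ = √(μ/r₂³) = 1.3233×10^-4 rad/s.
Angle swept by the target during transfer: ω₂·t = 1.5293 rad = 87.62°.
The satellite traverses 180° on the transfer ellipse, so the target must lead by 180° − 87.62° = 92.38°.

φ = 92.38°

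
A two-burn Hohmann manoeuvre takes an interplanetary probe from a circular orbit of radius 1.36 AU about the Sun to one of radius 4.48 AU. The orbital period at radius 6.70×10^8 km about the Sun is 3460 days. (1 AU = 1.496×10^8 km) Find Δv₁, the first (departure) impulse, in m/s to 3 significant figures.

From Kepler's third law T² = 4π²r³/μ at r = 6.70×10^8 km, T = 3460 days = 3460 × 86400 s = 2.98944×10^8 s: μ = 4π²r³/T² = 1.32863×10^11 km³/s².
In km: r₁ = 1.36 × 1.496×10^8 = 2.03456×10^8 km; r₂ = 4.48 × 1.496×10^8 = 6.70208×10^8 km.
Semi-major axis of the transfer orbit: a_t = (2.03456×10^8 + 6.70208×10^8)/2 = 4.36832×10^8 km.
On the circular orbit at r = 2.03456×10^8 km, v_c = √(μ/r) = 25.554 km/s.
Vis-viva on the transfer ellipse at r = 2.03456×10^8 km gives v_t = √[μ(2/r − 1/a_t)] = 31.653 km/s.
Δv₁ = |v_t − v_c| = |31.653 − 25.554| = 6.099 km/s.

Δv₁ = 6100 m/s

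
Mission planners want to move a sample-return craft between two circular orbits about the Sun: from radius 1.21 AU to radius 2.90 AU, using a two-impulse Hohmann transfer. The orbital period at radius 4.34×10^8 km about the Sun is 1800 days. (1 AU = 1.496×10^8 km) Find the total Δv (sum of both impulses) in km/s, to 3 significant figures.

From Kepler's third law T² = 4π²r³/μ at r = 4.34×10^8 km, T = 1800 days = 1800 × 86400 s = 1.5552×10^8 s: μ = 4π²r³/T² = 1.33431×10^11 km³/s².
In km: r₁ = 1.21 × 1.496×10^8 = 1.81016×10^8 km; r₂ = 2.90 × 1.496×10^8 = 4.3384×10^8 km.
Semi-major axis of the transfer orbit: a_t = (1.81016×10^8 + 4.3384×10^8)/2 = 3.07428×10^8 km.
At r₁ the circular-orbit speed is v₁ = √(μ/r₁) = 27.1500 km/s.
Transfer-orbit speed at r₁ (vis-viva equation): v_p = √[μ(2/r₁ − 1/a_t)] = 32.2525 km/s.
First burn Δv₁ = |v_p − v₁| = 5.1025 km/s.
Circular speed at r₂: v₂ = √(μ/r₂) = 17.53733 km/s.
Transfer-orbit speed at r₂: v_a = √[μ(2/r₂ − 1/a_t)] = 13.45706 km/s.
Second burn Δv₂ = |v₂ − v_a| = 4.0803 km/s.
Δv = Δv₁ + Δv₂ = 5.1025 + 4.0803 = 9.183 km/s.

Δv = 9.18 km/s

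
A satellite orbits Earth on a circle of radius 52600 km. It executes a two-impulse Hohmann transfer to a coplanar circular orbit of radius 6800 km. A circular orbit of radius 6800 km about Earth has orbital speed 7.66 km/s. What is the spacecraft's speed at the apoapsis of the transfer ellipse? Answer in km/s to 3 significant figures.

v = 1.32 km/s

From the circular-orbit relation v² = μ/r at r = 6800 km: μ = v²r = (7.66)² × 6800 = 3.98994×10^5 km³/s².
Semi-major axis of the transfer orbit: a_t = (52600 + 6800)/2 = 29700 km.
The apoapsis of the transfer ellipse is at r = 52600 km.
Vis-viva: v = √[μ(2/r − 1/a_t)] = √[3.98994×10^5 × (2/52600 − 1/29700)] = 1.318 km/s.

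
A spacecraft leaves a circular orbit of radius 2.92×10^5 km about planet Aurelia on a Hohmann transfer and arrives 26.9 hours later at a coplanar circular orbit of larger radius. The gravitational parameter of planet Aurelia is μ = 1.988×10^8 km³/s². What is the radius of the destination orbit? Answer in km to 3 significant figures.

Transfer time t = 26.9 hours = 96840 s, and t = π√(a_t³/μ).
So a_t = (μ t²/π²)^(1/3) = (1.988×10^8 × (96840)² / π²)^(1/3) = 5.7378×10^5 km.
Since a_t = (r₁ + r₂)/2, r₂ = 2a_t − r₁ = 2×5.7378×10^5 − 2.920×10^5 = 8.5556×10^5 km.

r₂ = 8.56×10^5 km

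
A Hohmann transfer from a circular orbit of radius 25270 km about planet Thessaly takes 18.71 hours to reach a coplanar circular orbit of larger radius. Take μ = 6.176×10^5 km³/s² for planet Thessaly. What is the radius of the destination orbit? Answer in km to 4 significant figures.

r₂ = 1.062×10^5 km

Transfer time t = 18.71 hours = 67356 s, and t = π√(a_t³/μ).
So a_t = (μ t²/π²)^(1/3) = (6.176×10^5 × (67356)² / π²)^(1/3) = 65723 km.
Since a_t = (r₁ + r₂)/2, r₂ = 2a_t − r₁ = 2×65723 − 25270 = 1.06176×10^5 km.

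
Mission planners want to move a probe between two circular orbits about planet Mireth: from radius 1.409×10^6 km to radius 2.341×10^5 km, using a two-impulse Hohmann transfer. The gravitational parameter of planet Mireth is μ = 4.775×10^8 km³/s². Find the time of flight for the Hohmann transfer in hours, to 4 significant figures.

The Hohmann ellipse has a_t = (r₁ + r₂)/2 = 8.2155×10^5 km.
Half the transfer-orbit period gives t = π√(a_t³/μ) = 1.0706×10^5 s.
Converting: 1.0706×10^5 s ÷ 3600 s/hour = 29.74 hours.

t = 29.74 hours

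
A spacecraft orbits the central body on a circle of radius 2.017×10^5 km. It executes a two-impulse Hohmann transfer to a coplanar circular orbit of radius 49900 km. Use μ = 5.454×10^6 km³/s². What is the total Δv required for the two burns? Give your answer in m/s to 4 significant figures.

Semi-major axis of the transfer orbit: a_t = (2.017×10^5 + 49900)/2 = 1.258×10^5 km.
Circular speed at r₁: v₁ = √(μ/r₁) = √(5.454×10^6/2.017×10^5) = 5.200 km/s.
On the transfer ellipse at r₁, v² = μ(2/r − 1/a) gives v_a = √[μ(2/r₁ − 1/a_t)] = 3.275 km/s.
First burn Δv₁ = |v_a − v₁| = 1.925 km/s.
Circular speed at r₂: v₂ = √(μ/r₂) = 10.455 km/s.
Transfer-orbit speed at r₂: v_p = √[μ(2/r₂ − 1/a_t)] = 13.238 km/s.
Second burn Δv₂ = |v₂ − v_p| = 2.783 km/s.
Total Δv = Δv₁ + Δv₂ = 4.708 km/s.

Δv = 4708 m/s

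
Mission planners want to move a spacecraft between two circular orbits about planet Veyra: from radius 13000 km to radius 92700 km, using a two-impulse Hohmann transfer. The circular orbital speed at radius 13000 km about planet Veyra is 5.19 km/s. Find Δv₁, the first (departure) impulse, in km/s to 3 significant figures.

From the circular-orbit relation v² = μ/r at r = 13000 km: μ = v²r = (5.19)² × 13000 = 3.50169×10^5 km³/s².
The Hohmann ellipse has a_t = (r₁ + r₂)/2 = 52850 km.
Circular speed at r = 13000 km: v_c = √(μ/r) = 5.190 km/s.
Transfer-orbit speed at the same r (vis-viva, a = a_t): v_t = √[μ(2/r − 1/a_t)] = 6.874 km/s.
Δv₁ = |v_t − v_c| = |6.874 − 5.190| = 1.684 km/s.

Δv₁ = 1.68 km/s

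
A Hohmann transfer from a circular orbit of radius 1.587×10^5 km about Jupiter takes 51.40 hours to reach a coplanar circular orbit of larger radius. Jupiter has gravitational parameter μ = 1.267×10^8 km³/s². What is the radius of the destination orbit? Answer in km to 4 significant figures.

Transfer time t = 51.40 hours = 1.8504×10^5 s, and t = π√(a_t³/μ).
So a_t = (μ t²/π²)^(1/3) = (1.267×10^8 × (1.8504×10^5)² / π²)^(1/3) = 7.6033×10^5 km.
Since a_t = (r₁ + r₂)/2, r₂ = 2a_t − r₁ = 2×7.6033×10^5 − 1.587×10^5 = 1.36196×10^6 km.

r₂ = 1.362×10^6 km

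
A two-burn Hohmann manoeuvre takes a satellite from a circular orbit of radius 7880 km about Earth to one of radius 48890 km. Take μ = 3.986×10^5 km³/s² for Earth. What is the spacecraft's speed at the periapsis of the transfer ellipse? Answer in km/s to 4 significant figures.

The Hohmann ellipse has a_t = (r₁ + r₂)/2 = 28385 km.
The periapsis of the transfer ellipse is at r = 7880 km.
Vis-viva: v = √[μ(2/r − 1/a_t)] = √[3.986×10^5 × (2/7880 − 1/28385)] = 9.334 km/s.

v = 9.334 km/s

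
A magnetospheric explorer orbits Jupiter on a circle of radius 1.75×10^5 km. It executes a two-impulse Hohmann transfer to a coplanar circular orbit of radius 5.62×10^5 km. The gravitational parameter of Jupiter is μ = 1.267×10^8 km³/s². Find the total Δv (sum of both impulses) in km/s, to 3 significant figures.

Δv = 11.0 km/s

The Hohmann ellipse has a_t = (r₁ + r₂)/2 = 3.685×10^5 km.
At r₁ the circular-orbit speed is v₁ = √(μ/r₁) = 26.907 km/s.
On the transfer ellipse at r₁, vis-viva gives v_p = √[μ(2/r₁ − 1/a_t)] = 33.229 km/s.
First burn Δv₁ = |v_p − v₁| = 6.322 km/s.
At r₂, v₂ = √(μ/r₂) = 15.015 km/s.
Transfer-orbit speed at r₂: v_a = √[μ(2/r₂ − 1/a_t)] = 10.347 km/s.
Second burn Δv₂ = |v₂ − v_a| = 4.668 km/s.
Δv = Δv₁ + Δv₂ = 6.322 + 4.668 = 10.99 km/s.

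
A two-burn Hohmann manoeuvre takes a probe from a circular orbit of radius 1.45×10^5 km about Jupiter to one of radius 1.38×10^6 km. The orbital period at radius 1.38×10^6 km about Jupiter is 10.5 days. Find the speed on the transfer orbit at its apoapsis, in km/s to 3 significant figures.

From Kepler's third law T² = 4π²r³/μ at r = 1.38×10^6 km, T = 10.5 days = 10.5 × 86400 s = 9.072×10^5 s: μ = 4π²r³/T² = 1.26064×10^8 km³/s².
The Hohmann ellipse has a_t = (r₁ + r₂)/2 = 7.625×10^5 km.
The apoapsis of the transfer ellipse is at r = 1.380×10^6 km.
Applying v² = μ(2/r − 1/a_t): v = 4.168 km/s.

v = 4.17 km/s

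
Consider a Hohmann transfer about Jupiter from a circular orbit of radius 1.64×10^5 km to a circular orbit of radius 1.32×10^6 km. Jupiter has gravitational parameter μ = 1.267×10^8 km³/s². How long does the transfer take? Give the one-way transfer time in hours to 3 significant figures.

The Hohmann ellipse has a_t = (r₁ + r₂)/2 = 7.420×10^5 km.
Transfer time t = π√(a_t³/μ) = π√((7.420×10^5)³ / 1.267×10^8) = 1.784×10^5 s.
Converting: 1.784×10^5 s ÷ 3600 s/hour = 49.6 hours.

t = 49.6 hours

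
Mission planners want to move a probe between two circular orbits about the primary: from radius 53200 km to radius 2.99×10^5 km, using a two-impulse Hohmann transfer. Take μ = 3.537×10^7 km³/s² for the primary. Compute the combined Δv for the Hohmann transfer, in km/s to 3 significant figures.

Transfer-ellipse semi-major axis a_t = (r₁ + r₂)/2 = (53200 + 2.990×10^5)/2 = 1.761×10^5 km.
Circular speed at r₁: v₁ = √(μ/r₁) = √(3.537×10^7/53200) = 25.7847 km/s.
Transfer-orbit speed at r₁ (v² = μ(2/r − 1/a)): v_p = √[μ(2/r₁ − 1/a_t)] = 33.5983 km/s.
First burn Δv₁ = |v_p − v₁| = 7.814 km/s.
At r₂, v₂ = √(μ/r₂) = 10.876 km/s.
Transfer-orbit speed at r₂: v_a = √[μ(2/r₂ − 1/a_t)] = 5.9780 km/s.
Second burn Δv₂ = |v₂ − v_a| = 4.898 km/s.
Δv = Δv₁ + Δv₂ = 7.814 + 4.898 = 12.71 km/s.

Δv = 12.7 km/s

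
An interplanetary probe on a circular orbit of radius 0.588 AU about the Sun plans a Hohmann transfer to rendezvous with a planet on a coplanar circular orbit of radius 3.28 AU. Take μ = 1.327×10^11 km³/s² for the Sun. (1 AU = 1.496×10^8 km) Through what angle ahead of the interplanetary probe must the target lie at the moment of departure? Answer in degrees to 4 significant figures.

In km: r₁ = 0.588 × 1.496×10^8 = 8.79648×10^7 km; r₂ = 3.28 × 1.496×10^8 = 4.90688×10^8 km.
Semi-major axis of the transfer orbit: a_t = (8.79648×10^7 + 4.90688×10^8)/2 = 2.893264×10^8 km.
The half-period of the transfer ellipse is t = π√(a_t³/μ) = 4.2442×10^7 s.
Target angular speed ω₂ = √(μ/r₂³) = 3.3514×10^-8 rad/s.
Angle swept by the target during transfer: ω₂·t = 1.4224 rad = 81.50°.
The interplanetary probe traverses 180° on the transfer ellipse, so the target must lead by 180° − 81.50° = 98.50°.

φ = 98.50°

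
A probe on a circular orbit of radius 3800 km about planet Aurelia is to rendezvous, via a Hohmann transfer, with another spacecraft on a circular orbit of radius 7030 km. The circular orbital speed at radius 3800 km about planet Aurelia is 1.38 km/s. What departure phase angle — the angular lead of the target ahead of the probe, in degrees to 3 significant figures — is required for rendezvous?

From the circular-orbit relation v² = μ/r at r = 3800 km: μ = v²r = (1.38)² × 3800 = 7236.72 km³/s².
The Hohmann ellipse has a_t = (r₁ + r₂)/2 = 5415 km.
The half-period of the transfer ellipse is t = π√(a_t³/μ) = 14720 s.
Target angular speed ω₂ = √(μ/r₂³) = 1.443×10^-4 rad/s.
Angle swept by the target during transfer: ω₂·t = 2.124 rad = 121.7°.
The probe traverses 180° on the transfer ellipse, so the target must lead by 180° − 121.7° = 58.3°.

φ = 58.3°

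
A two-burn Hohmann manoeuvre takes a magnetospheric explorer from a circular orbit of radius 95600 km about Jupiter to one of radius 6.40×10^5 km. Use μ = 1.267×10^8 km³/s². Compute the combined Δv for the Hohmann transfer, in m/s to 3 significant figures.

The Hohmann ellipse has a_t = (r₁ + r₂)/2 = 3.678×10^5 km.
At r₁ the circular-orbit speed is v₁ = √(μ/r₁) = 36.405 km/s.
Transfer-orbit speed at r₁ (vis-viva equation): v_p = √[μ(2/r₁ − 1/a_t)] = 48.022 km/s.
First burn Δv₁ = |v_p − v₁| = 11.617 km/s.
At r₂, v₂ = √(μ/r₂) = 14.0701 km/s.
Transfer-orbit speed at r₂: v_a = √[μ(2/r₂ − 1/a_t)] = 7.17334 km/s.
Second burn Δv₂ = |v₂ − v_a| = 6.8968 km/s.
Δv = Δv₁ + Δv₂ = 11.617 + 6.8968 = 18.51 km/s.

Δv = 18500 m/s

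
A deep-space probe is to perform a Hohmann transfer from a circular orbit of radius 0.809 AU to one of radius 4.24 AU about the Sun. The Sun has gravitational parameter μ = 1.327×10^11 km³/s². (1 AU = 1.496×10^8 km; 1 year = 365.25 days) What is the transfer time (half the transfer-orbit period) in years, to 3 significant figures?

t = 2.01 years

In km: r₁ = 0.809 × 1.496×10^8 = 1.210264×10^8 km; r₂ = 4.24 × 1.496×10^8 = 6.34304×10^8 km.
Semi-major axis of the transfer orbit: a_t = (1.210264×10^8 + 6.34304×10^8)/2 = 3.776652×10^8 km.
Transfer time t = π√(a_t³/μ) = π√((3.776652×10^8)³ / 1.327×10^11) = 6.330×10^7 s.
Converting: 6.330×10^7 s ÷ 3.15576×10^7 s/year (365.25 × 86400) = 2.01 years.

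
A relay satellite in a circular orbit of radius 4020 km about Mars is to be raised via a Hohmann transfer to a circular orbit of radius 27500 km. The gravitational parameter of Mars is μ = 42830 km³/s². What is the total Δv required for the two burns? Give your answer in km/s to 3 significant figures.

Δv = 1.67 km/s

The Hohmann ellipse has a_t = (r₁ + r₂)/2 = 15760 km.
At r₁ the circular-orbit speed is v₁ = √(μ/r₁) = 3.2641 km/s.
Transfer-orbit speed at r₁ (vis-viva): v_p = √[μ(2/r₁ − 1/a_t)] = 4.3117 km/s.
First burn Δv₁ = |v_p − v₁| = 1.0476 km/s.
Circular speed at r₂: v₂ = √(μ/r₂) = 1.24798 km/s.
Transfer-orbit speed at r₂: v_a = √[μ(2/r₂ − 1/a_t)] = 0.630293 km/s.
Second burn Δv₂ = |v₂ − v_a| = 0.61769 km/s.
Total Δv = Δv₁ + Δv₂ = 1.665 km/s.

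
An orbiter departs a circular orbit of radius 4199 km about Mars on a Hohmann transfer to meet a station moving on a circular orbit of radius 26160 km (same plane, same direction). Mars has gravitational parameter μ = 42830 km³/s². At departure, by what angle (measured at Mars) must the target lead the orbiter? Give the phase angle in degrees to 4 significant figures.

Transfer-ellipse semi-major axis a_t = (r₁ + r₂)/2 = (4199 + 26160)/2 = 15179.5 km.
The half-period of the transfer ellipse is t = π√(a_t³/μ) = 28390 s.
The target's mean motion on its circular orbit is ω₂ = √(μ/r₂³) = 4.891×10^-5 rad/s.
Angle swept by the target during transfer: ω₂·t = 1.3886 rad = 79.56°.
The orbiter traverses 180° on the transfer ellipse, so the target must lead by 180° − 79.56° = 100.4°.

φ = 100.4°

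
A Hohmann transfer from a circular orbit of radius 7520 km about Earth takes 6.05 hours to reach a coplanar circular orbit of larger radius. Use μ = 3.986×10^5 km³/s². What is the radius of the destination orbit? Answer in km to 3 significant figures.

Transfer time t = 6.05 hours = 21780 s, and t = π√(a_t³/μ).
So a_t = (μ t²/π²)^(1/3) = (3.986×10^5 × (21780)² / π²)^(1/3) = 26758 km.
Since a_t = (r₁ + r₂)/2, r₂ = 2a_t − r₁ = 2×26758 − 7520 = 45996 km.

r₂ = 46000 km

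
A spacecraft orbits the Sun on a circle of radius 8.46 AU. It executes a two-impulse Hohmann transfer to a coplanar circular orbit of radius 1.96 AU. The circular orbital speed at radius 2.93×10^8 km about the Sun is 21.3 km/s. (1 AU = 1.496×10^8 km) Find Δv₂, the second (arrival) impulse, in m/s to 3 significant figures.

Δv₂ = 5840 m/s

From the circular-orbit relation v² = μ/r at r = 2.93×10^8 km: μ = v²r = (21.3)² × 2.93×10^8 = 1.32931×10^11 km³/s².
In km: r₁ = 8.46 × 1.496×10^8 = 1.265616×10^9 km; r₂ = 1.96 × 1.496×10^8 = 2.93216×10^8 km.
Transfer-ellipse semi-major axis a_t = (r₁ + r₂)/2 = (1.265616×10^9 + 2.93216×10^8)/2 = 7.79416×10^8 km.
On the circular orbit at r = 2.93216×10^8 km, v_c = √(μ/r) = 21.29 km/s.
Vis-viva on the transfer ellipse at r = 2.93216×10^8 km gives v_t = √[μ(2/r − 1/a_t)] = 27.13 km/s.
Δv₂ = |v_t − v_c| = |27.13 − 21.29| = 5.840 km/s.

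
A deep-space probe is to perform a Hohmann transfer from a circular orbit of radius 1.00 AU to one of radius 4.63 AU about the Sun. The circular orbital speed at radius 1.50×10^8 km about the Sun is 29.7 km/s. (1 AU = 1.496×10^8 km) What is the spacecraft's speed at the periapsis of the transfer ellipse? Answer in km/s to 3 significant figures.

From the circular-orbit relation v² = μ/r at r = 1.50×10^8 km: μ = v²r = (29.7)² × 1.50×10^8 = 1.32313×10^11 km³/s².
In km: r₁ = 1.00 × 1.496×10^8 = 1.496×10^8 km; r₂ = 4.63 × 1.496×10^8 = 6.92648×10^8 km.
Transfer-ellipse semi-major axis a_t = (r₁ + r₂)/2 = (1.496×10^8 + 6.92648×10^8)/2 = 4.21124×10^8 km.
At periapsis, r = 1.496×10^8 km.
Vis-viva: v = √[μ(2/r − 1/a_t)] = √[1.32313×10^11 × (2/1.496×10^8 − 1/4.21124×10^8)] = 38.14 km/s.

v = 38.1 km/s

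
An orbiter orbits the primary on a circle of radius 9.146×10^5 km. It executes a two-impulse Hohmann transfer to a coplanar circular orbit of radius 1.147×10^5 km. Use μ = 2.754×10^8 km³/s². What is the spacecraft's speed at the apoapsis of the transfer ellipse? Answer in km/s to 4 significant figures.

v = 8.192 km/s

The Hohmann ellipse has a_t = (r₁ + r₂)/2 = 5.1465×10^5 km.
The apoapsis of the transfer ellipse is at r = 9.146×10^5 km.
Applying v² = μ(2/r − 1/a_t): v = 8.192 km/s.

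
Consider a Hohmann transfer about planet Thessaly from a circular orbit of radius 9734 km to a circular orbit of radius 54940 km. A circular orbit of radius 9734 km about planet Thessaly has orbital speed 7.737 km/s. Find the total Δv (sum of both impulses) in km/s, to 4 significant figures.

From the circular-orbit relation v² = μ/r at r = 9734 km: μ = v²r = (7.737)² × 9734 = 5.82689×10^5 km³/s².
The Hohmann ellipse has a_t = (r₁ + r₂)/2 = 32337 km.
At r₁ the circular-orbit speed is v₁ = √(μ/r₁) = 7.7370 km/s.
On the transfer ellipse at r₁, vis-viva equation gives v_p = √[μ(2/r₁ − 1/a_t)] = 10.085 km/s.
First burn Δv₁ = |v_p − v₁| = 2.348 km/s.
At r₂, v₂ = √(μ/r₂) = 3.257 km/s.
Transfer-orbit speed at r₂: v_a = √[μ(2/r₂ − 1/a_t)] = 1.787 km/s.
Second burn Δv₂ = |v₂ − v_a| = 1.470 km/s.
Total Δv = Δv₁ + Δv₂ = 3.818 km/s.

Δv = 3.818 km/s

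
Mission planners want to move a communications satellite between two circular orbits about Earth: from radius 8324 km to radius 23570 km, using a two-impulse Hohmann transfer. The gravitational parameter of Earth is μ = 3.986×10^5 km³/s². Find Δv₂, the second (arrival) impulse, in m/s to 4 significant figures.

The Hohmann ellipse has a_t = (r₁ + r₂)/2 = 15947 km.
On the circular orbit at r = 23570 km, v_c = √(μ/r) = 4.112 km/s.
Vis-viva on the transfer ellipse at r = 23570 km gives v_t = √[μ(2/r − 1/a_t)] = 2.971 km/s.
Δv₂ = |v_t − v_c| = |2.971 − 4.112| = 1.141 km/s.

Δv₂ = 1141 m/s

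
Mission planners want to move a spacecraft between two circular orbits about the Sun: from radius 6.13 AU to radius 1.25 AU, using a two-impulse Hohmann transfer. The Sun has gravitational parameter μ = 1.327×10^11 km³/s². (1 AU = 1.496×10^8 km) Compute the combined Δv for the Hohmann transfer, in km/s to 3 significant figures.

In km: r₁ = 6.13 × 1.496×10^8 = 9.17048×10^8 km; r₂ = 1.25 × 1.496×10^8 = 1.870×10^8 km.
Transfer-ellipse semi-major axis a_t = (r₁ + r₂)/2 = (9.17048×10^8 + 1.870×10^8)/2 = 5.52024×10^8 km.
Circular speed at r₁: v₁ = √(μ/r₁) = √(1.327×10^11/9.17048×10^8) = 12.029 km/s.
Transfer-orbit speed at r₁ (vis-viva): v_a = √[μ(2/r₁ − 1/a_t)] = 7.0013 km/s.
First burn Δv₁ = |v_a − v₁| = 5.028 km/s.
At r₂, v₂ = √(μ/r₂) = 26.639 km/s.
Transfer-orbit speed at r₂: v_p = √[μ(2/r₂ − 1/a_t)] = 34.335 km/s.
Second burn Δv₂ = |v₂ − v_p| = 7.696 km/s.
Total Δv = Δv₁ + Δv₂ = 12.72 km/s.

Δv = 12.7 km/s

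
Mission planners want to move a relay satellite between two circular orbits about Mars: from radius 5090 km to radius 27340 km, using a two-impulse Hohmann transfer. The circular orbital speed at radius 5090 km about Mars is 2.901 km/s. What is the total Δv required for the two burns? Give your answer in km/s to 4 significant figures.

Δv = 1.416 km/s

From the circular-orbit relation v² = μ/r at r = 5090 km: μ = v²r = (2.901)² × 5090 = 42836.4 km³/s².
Semi-major axis of the transfer orbit: a_t = (5090 + 27340)/2 = 16215 km.
At r₁ the circular-orbit speed is v₁ = √(μ/r₁) = 2.9010 km/s.
Transfer-orbit speed at r₁ (vis-viva equation): v_p = √[μ(2/r₁ − 1/a_t)] = 3.7669 km/s.
First burn Δv₁ = |v_p − v₁| = 0.8659 km/s.
Circular speed at r₂: v₂ = √(μ/r₂) = 1.2517 km/s.
Transfer-orbit speed at r₂: v_a = √[μ(2/r₂ − 1/a_t)] = 0.70131 km/s.
Second burn Δv₂ = |v₂ − v_a| = 0.5504 km/s.
Total Δv = Δv₁ + Δv₂ = 1.416 km/s.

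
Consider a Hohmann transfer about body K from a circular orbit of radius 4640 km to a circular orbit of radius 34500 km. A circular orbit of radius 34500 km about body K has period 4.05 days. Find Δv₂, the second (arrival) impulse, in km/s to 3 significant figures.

Δv₂ = 0.318 km/s

From Kepler's third law T² = 4π²r³/μ at r = 34500 km, T = 4.05 days = 4.05 × 86400 s = 3.4992×10^5 s: μ = 4π²r³/T² = 13239.7 km³/s².
Transfer-ellipse semi-major axis a_t = (r₁ + r₂)/2 = (4640 + 34500)/2 = 19570 km.
On the circular orbit at r = 34500 km, v_c = √(μ/r) = 0.61948 km/s.
Vis-viva on the transfer ellipse at r = 34500 km gives v_t = √[μ(2/r − 1/a_t)] = 0.30164 km/s.
Δv₂ = |v_t − v_c| = |0.30164 − 0.61948| = 0.3178 km/s.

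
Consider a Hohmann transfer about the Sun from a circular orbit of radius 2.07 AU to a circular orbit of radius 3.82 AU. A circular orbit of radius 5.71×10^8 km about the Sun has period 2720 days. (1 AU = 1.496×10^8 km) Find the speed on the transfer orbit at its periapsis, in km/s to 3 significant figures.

From Kepler's third law T² = 4π²r³/μ at r = 5.71×10^8 km, T = 2720 days = 2720 × 86400 s = 2.35008×10^8 s: μ = 4π²r³/T² = 1.33077×10^11 km³/s².
In km: r₁ = 2.07 × 1.496×10^8 = 3.09672×10^8 km; r₂ = 3.82 × 1.496×10^8 = 5.71472×10^8 km.
The Hohmann ellipse has a_t = (r₁ + r₂)/2 = 4.40572×10^8 km.
The periapsis of the transfer ellipse is at r = 3.09672×10^8 km.
Vis-viva: v = √[μ(2/r − 1/a_t)] = √[1.33077×10^11 × (2/3.09672×10^8 − 1/4.40572×10^8)] = 23.61 km/s.

v = 23.6 km/s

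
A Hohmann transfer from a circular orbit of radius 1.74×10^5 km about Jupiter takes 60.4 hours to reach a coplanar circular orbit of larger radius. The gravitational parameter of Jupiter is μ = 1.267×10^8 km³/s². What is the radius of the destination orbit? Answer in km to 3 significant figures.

r₂ = 1.52×10^6 km

Transfer time t = 60.4 hours = 2.1744×10^5 s, and t = π√(a_t³/μ).
So a_t = (μ t²/π²)^(1/3) = (1.267×10^8 × (2.1744×10^5)² / π²)^(1/3) = 8.4668×10^5 km.
Since a_t = (r₁ + r₂)/2, r₂ = 2a_t − r₁ = 2×8.4668×10^5 − 1.740×10^5 = 1.51936×10^6 km.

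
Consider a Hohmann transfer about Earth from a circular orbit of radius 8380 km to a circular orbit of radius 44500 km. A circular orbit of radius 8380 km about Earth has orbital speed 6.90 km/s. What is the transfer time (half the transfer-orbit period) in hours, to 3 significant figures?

From the circular-orbit relation v² = μ/r at r = 8380 km: μ = v²r = (6.90)² × 8380 = 3.98972×10^5 km³/s².
Semi-major axis of the transfer orbit: a_t = (8380 + 44500)/2 = 26440 km.
Transfer time t = π√(a_t³/μ) = π√((26440)³ / 3.98972×10^5) = 21380 s.
Converting: 21380 s ÷ 3600 s/hour = 5.94 hours.

t = 5.94 hours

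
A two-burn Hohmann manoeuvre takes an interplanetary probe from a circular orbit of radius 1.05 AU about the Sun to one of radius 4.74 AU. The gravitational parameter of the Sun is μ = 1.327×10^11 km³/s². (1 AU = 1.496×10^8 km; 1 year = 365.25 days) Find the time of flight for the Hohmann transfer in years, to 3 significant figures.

t = 2.46 years

In km: r₁ = 1.05 × 1.496×10^8 = 1.5708×10^8 km; r₂ = 4.74 × 1.496×10^8 = 7.09104×10^8 km.
The Hohmann ellipse has a_t = (r₁ + r₂)/2 = 4.33092×10^8 km.
Half the transfer-orbit period gives t = π√(a_t³/μ) = 7.773×10^7 s.
Converting: 7.773×10^7 s ÷ 3.15576×10^7 s/year (365.25 × 86400) = 2.46 years.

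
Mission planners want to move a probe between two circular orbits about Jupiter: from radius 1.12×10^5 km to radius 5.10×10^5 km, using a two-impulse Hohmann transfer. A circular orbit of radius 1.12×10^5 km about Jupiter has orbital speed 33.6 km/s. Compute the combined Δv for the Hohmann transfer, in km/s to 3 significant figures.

Δv = 15.7 km/s

From the circular-orbit relation v² = μ/r at r = 1.12×10^5 km: μ = v²r = (33.6)² × 1.12×10^5 = 1.26444×10^8 km³/s².
Semi-major axis of the transfer orbit: a_t = (1.120×10^5 + 5.100×10^5)/2 = 3.110×10^5 km.
Circular speed at r₁: v₁ = √(μ/r₁) = √(1.26444×10^8/1.120×10^5) = 33.600 km/s.
On the transfer ellipse at r₁, v² = μ(2/r − 1/a) gives v_p = √[μ(2/r₁ − 1/a_t)] = 43.027 km/s.
First burn Δv₁ = |v_p − v₁| = 9.427 km/s.
At r₂, v₂ = √(μ/r₂) = 15.746 km/s.
Transfer-orbit speed at r₂: v_a = √[μ(2/r₂ − 1/a_t)] = 9.4491 km/s.
Second burn Δv₂ = |v₂ − v_a| = 6.297 km/s.
Δv = Δv₁ + Δv₂ = 9.427 + 6.297 = 15.72 km/s.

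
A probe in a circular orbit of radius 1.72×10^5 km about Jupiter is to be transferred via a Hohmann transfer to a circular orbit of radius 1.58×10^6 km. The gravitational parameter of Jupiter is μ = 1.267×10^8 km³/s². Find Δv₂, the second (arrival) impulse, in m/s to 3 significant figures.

Transfer-ellipse semi-major axis a_t = (r₁ + r₂)/2 = (1.720×10^5 + 1.580×10^6)/2 = 8.760×10^5 km.
Circular speed at r = 1.580×10^6 km: v_c = √(μ/r) = 8.955 km/s.
Transfer-orbit speed at the same r (vis-viva, a = a_t): v_t = √[μ(2/r − 1/a_t)] = 3.968 km/s.
Δv₂ = |v_t − v_c| = |3.968 − 8.955| = 4.987 km/s.

Δv₂ = 4990 m/s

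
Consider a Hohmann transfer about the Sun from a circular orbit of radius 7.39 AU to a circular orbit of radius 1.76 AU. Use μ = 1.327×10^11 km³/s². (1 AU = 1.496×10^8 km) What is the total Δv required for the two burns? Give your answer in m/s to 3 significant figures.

Δv = 10200 m/s

In km: r₁ = 7.39 × 1.496×10^8 = 1.105544×10^9 km; r₂ = 1.76 × 1.496×10^8 = 2.63296×10^8 km.
Transfer-ellipse semi-major axis a_t = (r₁ + r₂)/2 = (1.105544×10^9 + 2.63296×10^8)/2 = 6.8442×10^8 km.
At r₁ the circular-orbit speed is v₁ = √(μ/r₁) = 10.956 km/s.
Transfer-orbit speed at r₁ (vis-viva): v_a = √[μ(2/r₁ − 1/a_t)] = 6.7953 km/s.
First burn Δv₁ = |v_a − v₁| = 4.161 km/s.
Circular speed at r₂: v₂ = √(μ/r₂) = 22.450 km/s.
Transfer-orbit speed at r₂: v_p = √[μ(2/r₂ − 1/a_t)] = 28.533 km/s.
Second burn Δv₂ = |v₂ − v_p| = 6.083 km/s.
Δv = Δv₁ + Δv₂ = 4.161 + 6.083 = 10.24 km/s.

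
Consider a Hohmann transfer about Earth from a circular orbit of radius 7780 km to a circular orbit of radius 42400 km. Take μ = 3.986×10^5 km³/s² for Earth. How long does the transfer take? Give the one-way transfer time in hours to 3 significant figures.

The Hohmann ellipse has a_t = (r₁ + r₂)/2 = 25090 km.
Half the transfer-orbit period gives t = π√(a_t³/μ) = 19780 s.
Converting: 19780 s ÷ 3600 s/hour = 5.49 hours.

t = 5.49 hours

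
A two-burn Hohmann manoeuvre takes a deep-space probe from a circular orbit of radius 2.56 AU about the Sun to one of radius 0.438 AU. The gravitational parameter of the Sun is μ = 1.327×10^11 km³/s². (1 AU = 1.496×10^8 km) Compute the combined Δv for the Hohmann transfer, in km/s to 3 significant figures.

Δv = 22.4 km/s

In km: r₁ = 2.56 × 1.496×10^8 = 3.82976×10^8 km; r₂ = 0.438 × 1.496×10^8 = 6.55248×10^7 km.
Semi-major axis of the transfer orbit: a_t = (3.82976×10^8 + 6.55248×10^7)/2 = 2.242504×10^8 km.
At r₁ the circular-orbit speed is v₁ = √(μ/r₁) = 18.614 km/s.
On the transfer ellipse at r₁, vis-viva equation gives v_a = √[μ(2/r₁ − 1/a_t)] = 10.062 km/s.
First burn Δv₁ = |v_a − v₁| = 8.552 km/s.
Circular speed at r₂: v₂ = √(μ/r₂) = 45.00 km/s.
Transfer-orbit speed at r₂: v_p = √[μ(2/r₂ − 1/a_t)] = 58.81 km/s.
Second burn Δv₂ = |v₂ − v_p| = 13.81 km/s.
Total Δv = Δv₁ + Δv₂ = 22.36 km/s.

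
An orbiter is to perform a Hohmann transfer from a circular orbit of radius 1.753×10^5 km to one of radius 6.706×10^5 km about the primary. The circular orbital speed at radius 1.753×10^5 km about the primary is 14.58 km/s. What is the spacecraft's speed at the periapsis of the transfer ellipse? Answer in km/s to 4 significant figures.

v = 18.36 km/s

From the circular-orbit relation v² = μ/r at r = 1.753×10^5 km: μ = v²r = (14.58)² × 1.753×10^5 = 3.72646×10^7 km³/s².
The Hohmann ellipse has a_t = (r₁ + r₂)/2 = 4.2295×10^5 km.
At periapsis, r = 1.753×10^5 km.
From the vis-viva equation, v = √[μ(2/r − 1/a_t)] = 18.36 km/s.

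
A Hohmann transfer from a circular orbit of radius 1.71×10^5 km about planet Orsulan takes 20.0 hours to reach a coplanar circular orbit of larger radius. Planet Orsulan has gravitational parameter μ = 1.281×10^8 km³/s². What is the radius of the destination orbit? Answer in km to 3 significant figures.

r₂ = 6.42×10^5 km

Transfer time t = 20.0 hours = 72000 s, and t = π√(a_t³/μ).
So a_t = (μ t²/π²)^(1/3) = (1.281×10^8 × (72000)² / π²)^(1/3) = 4.0673×10^5 km.
Since a_t = (r₁ + r₂)/2, r₂ = 2a_t − r₁ = 2×4.0673×10^5 − 1.710×10^5 = 6.4246×10^5 km.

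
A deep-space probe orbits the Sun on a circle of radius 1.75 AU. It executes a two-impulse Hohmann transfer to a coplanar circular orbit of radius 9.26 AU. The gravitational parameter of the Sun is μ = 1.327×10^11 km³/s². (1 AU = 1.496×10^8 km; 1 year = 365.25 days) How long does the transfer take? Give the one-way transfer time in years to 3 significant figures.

t = 6.46 years

In km: r₁ = 1.75 × 1.496×10^8 = 2.618×10^8 km; r₂ = 9.26 × 1.496×10^8 = 1.385296×10^9 km.
Transfer-ellipse semi-major axis a_t = (r₁ + r₂)/2 = (2.618×10^8 + 1.385296×10^9)/2 = 8.23548×10^8 km.
Transfer time t = π√(a_t³/μ) = π√((8.23548×10^8)³ / 1.327×10^11) = 2.038×10^8 s.
Converting: 2.038×10^8 s ÷ 3.15576×10^7 s/year (365.25 × 86400) = 6.46 years.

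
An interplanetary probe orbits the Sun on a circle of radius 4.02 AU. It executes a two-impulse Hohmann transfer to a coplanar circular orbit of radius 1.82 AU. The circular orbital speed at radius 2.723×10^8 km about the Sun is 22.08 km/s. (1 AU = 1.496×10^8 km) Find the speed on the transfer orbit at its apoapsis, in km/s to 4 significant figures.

From the circular-orbit relation v² = μ/r at r = 2.723×10^8 km: μ = v²r = (22.08)² × 2.723×10^8 = 1.32753×10^11 km³/s².
In km: r₁ = 4.02 × 1.496×10^8 = 6.01392×10^8 km; r₂ = 1.82 × 1.496×10^8 = 2.72272×10^8 km.
Semi-major axis of the transfer orbit: a_t = (6.01392×10^8 + 2.72272×10^8)/2 = 4.36832×10^8 km.
At apoapsis, r = 6.01392×10^8 km.
Vis-viva: v = √[μ(2/r − 1/a_t)] = √[1.32753×10^11 × (2/6.01392×10^8 − 1/4.36832×10^8)] = 11.73 km/s.

v = 11.73 km/s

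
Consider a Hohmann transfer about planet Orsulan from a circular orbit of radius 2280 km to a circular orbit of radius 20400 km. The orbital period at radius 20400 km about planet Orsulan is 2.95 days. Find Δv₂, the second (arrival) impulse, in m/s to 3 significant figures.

From Kepler's third law T² = 4π²r³/μ at r = 20400 km, T = 2.95 days = 2.95 × 86400 s = 2.5488×10^5 s: μ = 4π²r³/T² = 5159.16 km³/s².
Transfer-ellipse semi-major axis a_t = (r₁ + r₂)/2 = (2280 + 20400)/2 = 11340 km.
Circular speed at r = 20400 km: v_c = √(μ/r) = 0.5029 km/s.
Transfer-orbit speed at the same r (vis-viva, a = a_t): v_t = √[μ(2/r − 1/a_t)] = 0.2255 km/s.
Δv₂ = |v_t − v_c| = |0.2255 − 0.5029| = 0.2774 km/s.

Δv₂ = 277 m/s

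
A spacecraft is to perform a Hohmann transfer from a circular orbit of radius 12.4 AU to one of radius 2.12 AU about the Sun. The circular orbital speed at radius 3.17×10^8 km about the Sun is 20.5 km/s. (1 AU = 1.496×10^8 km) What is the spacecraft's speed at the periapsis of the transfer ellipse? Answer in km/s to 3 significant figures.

From the circular-orbit relation v² = μ/r at r = 3.17×10^8 km: μ = v²r = (20.5)² × 3.17×10^8 = 1.33219×10^11 km³/s².
In km: r₁ = 12.4 × 1.496×10^8 = 1.85504×10^9 km; r₂ = 2.12 × 1.496×10^8 = 3.17152×10^8 km.
Transfer-ellipse semi-major axis a_t = (r₁ + r₂)/2 = (1.85504×10^9 + 3.17152×10^8)/2 = 1.086096×10^9 km.
At periapsis, r = 3.17152×10^8 km.
Applying v² = μ(2/r − 1/a_t): v = 26.79 km/s.

v = 26.8 km/s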